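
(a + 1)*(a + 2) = a^2 + 3*a + 2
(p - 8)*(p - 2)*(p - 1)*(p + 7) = p^4 - 4*p^3 - 51*p^2 + 166*p - 112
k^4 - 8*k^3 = k^3*(k - 8)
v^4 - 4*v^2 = v^2*(v - 2)*(v + 2)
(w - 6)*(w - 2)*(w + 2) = w^3 - 6*w^2 - 4*w + 24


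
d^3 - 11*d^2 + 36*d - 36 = (d - 6)*(d - 3)*(d - 2)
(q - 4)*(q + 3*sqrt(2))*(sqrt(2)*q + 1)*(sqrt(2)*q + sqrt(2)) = 2*q^4 - 6*q^3 + 7*sqrt(2)*q^3 - 21*sqrt(2)*q^2 - 2*q^2 - 28*sqrt(2)*q - 18*q - 24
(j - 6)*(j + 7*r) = j^2 + 7*j*r - 6*j - 42*r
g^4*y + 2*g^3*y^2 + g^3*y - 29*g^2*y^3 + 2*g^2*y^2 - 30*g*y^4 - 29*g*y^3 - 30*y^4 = (g - 5*y)*(g + y)*(g + 6*y)*(g*y + y)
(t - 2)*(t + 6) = t^2 + 4*t - 12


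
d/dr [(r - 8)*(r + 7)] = 2*r - 1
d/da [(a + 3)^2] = 2*a + 6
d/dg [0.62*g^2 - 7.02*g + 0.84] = 1.24*g - 7.02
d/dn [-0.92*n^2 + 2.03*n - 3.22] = 2.03 - 1.84*n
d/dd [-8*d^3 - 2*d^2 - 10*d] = -24*d^2 - 4*d - 10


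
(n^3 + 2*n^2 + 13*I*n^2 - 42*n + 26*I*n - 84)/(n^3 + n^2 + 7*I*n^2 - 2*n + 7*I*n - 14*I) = (n + 6*I)/(n - 1)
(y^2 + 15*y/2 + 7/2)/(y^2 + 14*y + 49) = (y + 1/2)/(y + 7)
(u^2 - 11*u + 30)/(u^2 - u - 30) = (u - 5)/(u + 5)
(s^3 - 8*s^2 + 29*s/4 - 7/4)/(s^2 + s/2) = (4*s^3 - 32*s^2 + 29*s - 7)/(2*s*(2*s + 1))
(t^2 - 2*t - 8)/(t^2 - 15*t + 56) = (t^2 - 2*t - 8)/(t^2 - 15*t + 56)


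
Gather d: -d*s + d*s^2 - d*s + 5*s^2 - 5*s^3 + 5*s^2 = d*(s^2 - 2*s) - 5*s^3 + 10*s^2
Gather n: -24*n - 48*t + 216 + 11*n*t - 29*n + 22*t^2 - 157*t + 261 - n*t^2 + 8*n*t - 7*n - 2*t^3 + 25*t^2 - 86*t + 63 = n*(-t^2 + 19*t - 60) - 2*t^3 + 47*t^2 - 291*t + 540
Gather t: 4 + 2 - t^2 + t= -t^2 + t + 6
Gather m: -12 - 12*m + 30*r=-12*m + 30*r - 12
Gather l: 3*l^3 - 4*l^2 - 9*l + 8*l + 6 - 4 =3*l^3 - 4*l^2 - l + 2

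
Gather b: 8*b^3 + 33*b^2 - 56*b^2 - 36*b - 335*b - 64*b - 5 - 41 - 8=8*b^3 - 23*b^2 - 435*b - 54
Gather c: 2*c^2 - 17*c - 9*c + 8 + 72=2*c^2 - 26*c + 80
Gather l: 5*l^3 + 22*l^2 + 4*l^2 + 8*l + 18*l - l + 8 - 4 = 5*l^3 + 26*l^2 + 25*l + 4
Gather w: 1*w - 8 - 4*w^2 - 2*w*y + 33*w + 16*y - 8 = -4*w^2 + w*(34 - 2*y) + 16*y - 16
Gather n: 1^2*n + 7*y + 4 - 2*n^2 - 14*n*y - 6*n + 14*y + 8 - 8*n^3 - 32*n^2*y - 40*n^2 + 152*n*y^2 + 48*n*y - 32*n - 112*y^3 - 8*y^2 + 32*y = -8*n^3 + n^2*(-32*y - 42) + n*(152*y^2 + 34*y - 37) - 112*y^3 - 8*y^2 + 53*y + 12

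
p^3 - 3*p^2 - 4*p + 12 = (p - 3)*(p - 2)*(p + 2)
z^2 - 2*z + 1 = (z - 1)^2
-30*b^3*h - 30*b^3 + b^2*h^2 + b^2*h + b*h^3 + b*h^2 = (-5*b + h)*(6*b + h)*(b*h + b)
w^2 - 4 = (w - 2)*(w + 2)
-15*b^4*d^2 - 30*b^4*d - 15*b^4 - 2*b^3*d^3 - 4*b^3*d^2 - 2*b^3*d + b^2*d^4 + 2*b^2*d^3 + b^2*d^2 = (-5*b + d)*(3*b + d)*(b*d + b)^2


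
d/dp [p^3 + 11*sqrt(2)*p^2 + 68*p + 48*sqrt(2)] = 3*p^2 + 22*sqrt(2)*p + 68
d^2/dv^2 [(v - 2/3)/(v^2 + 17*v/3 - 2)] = 2*((3*v - 2)*(6*v + 17)^2 - 9*(3*v + 5)*(3*v^2 + 17*v - 6))/(3*v^2 + 17*v - 6)^3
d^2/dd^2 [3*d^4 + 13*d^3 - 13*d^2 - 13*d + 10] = 36*d^2 + 78*d - 26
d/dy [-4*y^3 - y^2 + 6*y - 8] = -12*y^2 - 2*y + 6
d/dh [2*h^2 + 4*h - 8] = 4*h + 4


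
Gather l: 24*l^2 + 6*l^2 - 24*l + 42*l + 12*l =30*l^2 + 30*l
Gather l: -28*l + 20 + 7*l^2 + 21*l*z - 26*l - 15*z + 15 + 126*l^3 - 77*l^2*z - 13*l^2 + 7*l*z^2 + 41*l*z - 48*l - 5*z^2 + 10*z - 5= 126*l^3 + l^2*(-77*z - 6) + l*(7*z^2 + 62*z - 102) - 5*z^2 - 5*z + 30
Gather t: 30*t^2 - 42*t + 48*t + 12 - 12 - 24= 30*t^2 + 6*t - 24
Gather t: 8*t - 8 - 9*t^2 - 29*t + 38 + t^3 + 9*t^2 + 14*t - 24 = t^3 - 7*t + 6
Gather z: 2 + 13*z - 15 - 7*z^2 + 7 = -7*z^2 + 13*z - 6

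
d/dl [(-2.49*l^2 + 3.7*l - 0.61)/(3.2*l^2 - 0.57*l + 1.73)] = (-10.4207*l^2 - 4.7114*l + 6.0533)/(10.24*l^4 - 3.648*l^3 + 11.3969*l^2 - 1.9722*l + 2.9929)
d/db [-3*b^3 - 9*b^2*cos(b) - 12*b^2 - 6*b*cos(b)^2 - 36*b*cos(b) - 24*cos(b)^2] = 9*b^2*sin(b) - 9*b^2 + 36*b*sin(b) + 6*b*sin(2*b) - 18*b*cos(b) - 24*b + 24*sin(2*b) - 6*cos(b)^2 - 36*cos(b)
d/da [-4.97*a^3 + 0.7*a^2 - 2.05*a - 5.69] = -14.91*a^2 + 1.4*a - 2.05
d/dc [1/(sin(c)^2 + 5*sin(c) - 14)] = -(2*sin(c) + 5)*cos(c)/(sin(c)^2 + 5*sin(c) - 14)^2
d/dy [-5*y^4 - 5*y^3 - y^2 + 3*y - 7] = -20*y^3 - 15*y^2 - 2*y + 3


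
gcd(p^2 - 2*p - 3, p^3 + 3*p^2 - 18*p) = p - 3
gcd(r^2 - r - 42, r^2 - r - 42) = r^2 - r - 42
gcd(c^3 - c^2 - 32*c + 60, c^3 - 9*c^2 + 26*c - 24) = c - 2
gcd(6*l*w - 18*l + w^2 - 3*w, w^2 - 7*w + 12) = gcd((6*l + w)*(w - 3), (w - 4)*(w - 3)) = w - 3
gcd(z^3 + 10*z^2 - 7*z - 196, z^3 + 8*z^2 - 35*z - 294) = z^2 + 14*z + 49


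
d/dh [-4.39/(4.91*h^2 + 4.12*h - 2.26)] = (43.1098*h + 18.0868)/(4.91*h^2 + 4.12*h - 2.26)^2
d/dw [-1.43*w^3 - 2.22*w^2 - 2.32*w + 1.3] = -4.29*w^2 - 4.44*w - 2.32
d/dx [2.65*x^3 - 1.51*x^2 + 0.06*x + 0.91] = 7.95*x^2 - 3.02*x + 0.06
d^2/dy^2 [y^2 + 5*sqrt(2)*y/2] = 2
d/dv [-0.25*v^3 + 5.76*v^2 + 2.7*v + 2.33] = -0.75*v^2 + 11.52*v + 2.7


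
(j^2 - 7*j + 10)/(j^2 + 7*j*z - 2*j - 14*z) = (j - 5)/(j + 7*z)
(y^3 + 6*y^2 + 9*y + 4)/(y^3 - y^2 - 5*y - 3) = (y + 4)/(y - 3)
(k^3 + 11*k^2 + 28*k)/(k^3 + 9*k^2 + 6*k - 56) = k/(k - 2)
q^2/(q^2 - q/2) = 2*q/(2*q - 1)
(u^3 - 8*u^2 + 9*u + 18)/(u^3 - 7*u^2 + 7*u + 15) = (u - 6)/(u - 5)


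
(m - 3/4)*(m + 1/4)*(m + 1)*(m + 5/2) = m^4 + 3*m^3 + 9*m^2/16 - 61*m/32 - 15/32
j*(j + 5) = j^2 + 5*j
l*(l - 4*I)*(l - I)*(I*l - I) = I*l^4 + 5*l^3 - I*l^3 - 5*l^2 - 4*I*l^2 + 4*I*l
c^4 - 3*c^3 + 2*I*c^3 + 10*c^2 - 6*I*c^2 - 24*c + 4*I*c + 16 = (c - 2)*(c - 1)*(c - 2*I)*(c + 4*I)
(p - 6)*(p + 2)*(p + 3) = p^3 - p^2 - 24*p - 36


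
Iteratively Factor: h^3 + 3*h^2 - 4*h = (h + 4)*(h^2 - h) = (h - 1)*(h + 4)*(h)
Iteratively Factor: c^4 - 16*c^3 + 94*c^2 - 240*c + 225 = (c - 5)*(c^3 - 11*c^2 + 39*c - 45) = (c - 5)^2*(c^2 - 6*c + 9) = (c - 5)^2*(c - 3)*(c - 3)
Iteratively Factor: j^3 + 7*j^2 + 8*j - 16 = (j + 4)*(j^2 + 3*j - 4) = (j - 1)*(j + 4)*(j + 4)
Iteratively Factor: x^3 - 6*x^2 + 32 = (x - 4)*(x^2 - 2*x - 8) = (x - 4)^2*(x + 2)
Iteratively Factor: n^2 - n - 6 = (n + 2)*(n - 3)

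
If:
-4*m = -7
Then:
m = 7/4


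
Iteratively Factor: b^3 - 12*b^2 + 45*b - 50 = (b - 2)*(b^2 - 10*b + 25) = (b - 5)*(b - 2)*(b - 5)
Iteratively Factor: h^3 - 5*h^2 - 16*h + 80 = (h - 4)*(h^2 - h - 20) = (h - 4)*(h + 4)*(h - 5)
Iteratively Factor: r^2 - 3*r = (r)*(r - 3)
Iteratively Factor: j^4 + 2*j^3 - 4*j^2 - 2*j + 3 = (j - 1)*(j^3 + 3*j^2 - j - 3) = (j - 1)*(j + 3)*(j^2 - 1) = (j - 1)^2*(j + 3)*(j + 1)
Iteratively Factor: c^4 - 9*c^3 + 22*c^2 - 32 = (c - 4)*(c^3 - 5*c^2 + 2*c + 8) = (c - 4)*(c - 2)*(c^2 - 3*c - 4) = (c - 4)*(c - 2)*(c + 1)*(c - 4)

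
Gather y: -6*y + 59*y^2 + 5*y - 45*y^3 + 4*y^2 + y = -45*y^3 + 63*y^2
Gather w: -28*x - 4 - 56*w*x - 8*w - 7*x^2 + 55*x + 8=w*(-56*x - 8) - 7*x^2 + 27*x + 4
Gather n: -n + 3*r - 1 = -n + 3*r - 1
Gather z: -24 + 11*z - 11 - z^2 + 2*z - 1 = -z^2 + 13*z - 36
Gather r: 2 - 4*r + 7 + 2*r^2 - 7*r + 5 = 2*r^2 - 11*r + 14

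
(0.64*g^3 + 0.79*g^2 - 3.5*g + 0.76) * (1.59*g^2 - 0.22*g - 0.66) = 1.0176*g^5 + 1.1153*g^4 - 6.1612*g^3 + 1.457*g^2 + 2.1428*g - 0.5016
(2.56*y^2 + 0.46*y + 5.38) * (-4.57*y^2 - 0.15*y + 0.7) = -11.6992*y^4 - 2.4862*y^3 - 22.8636*y^2 - 0.485*y + 3.766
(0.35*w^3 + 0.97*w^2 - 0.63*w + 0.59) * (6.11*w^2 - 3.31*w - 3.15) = 2.1385*w^5 + 4.7682*w^4 - 8.1625*w^3 + 2.6347*w^2 + 0.0316000000000001*w - 1.8585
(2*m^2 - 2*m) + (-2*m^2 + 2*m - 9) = -9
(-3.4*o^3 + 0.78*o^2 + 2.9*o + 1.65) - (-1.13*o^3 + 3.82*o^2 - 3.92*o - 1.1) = -2.27*o^3 - 3.04*o^2 + 6.82*o + 2.75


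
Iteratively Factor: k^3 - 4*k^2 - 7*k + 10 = (k + 2)*(k^2 - 6*k + 5) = (k - 5)*(k + 2)*(k - 1)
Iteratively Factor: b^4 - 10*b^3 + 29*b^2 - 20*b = (b)*(b^3 - 10*b^2 + 29*b - 20) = b*(b - 4)*(b^2 - 6*b + 5) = b*(b - 5)*(b - 4)*(b - 1)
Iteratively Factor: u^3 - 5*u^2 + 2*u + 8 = (u + 1)*(u^2 - 6*u + 8) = (u - 4)*(u + 1)*(u - 2)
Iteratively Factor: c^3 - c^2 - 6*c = (c + 2)*(c^2 - 3*c) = (c - 3)*(c + 2)*(c)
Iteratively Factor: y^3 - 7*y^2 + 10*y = (y)*(y^2 - 7*y + 10) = y*(y - 5)*(y - 2)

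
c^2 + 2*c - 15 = (c - 3)*(c + 5)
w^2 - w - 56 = (w - 8)*(w + 7)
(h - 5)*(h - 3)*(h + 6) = h^3 - 2*h^2 - 33*h + 90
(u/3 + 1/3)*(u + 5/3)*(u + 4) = u^3/3 + 20*u^2/9 + 37*u/9 + 20/9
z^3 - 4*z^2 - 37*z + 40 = (z - 8)*(z - 1)*(z + 5)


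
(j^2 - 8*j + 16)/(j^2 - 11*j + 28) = (j - 4)/(j - 7)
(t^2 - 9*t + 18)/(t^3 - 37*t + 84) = (t - 6)/(t^2 + 3*t - 28)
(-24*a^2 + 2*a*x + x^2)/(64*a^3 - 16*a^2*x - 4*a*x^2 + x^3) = (6*a + x)/(-16*a^2 + x^2)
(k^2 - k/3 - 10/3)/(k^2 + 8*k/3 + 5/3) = (k - 2)/(k + 1)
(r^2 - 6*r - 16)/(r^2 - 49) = (r^2 - 6*r - 16)/(r^2 - 49)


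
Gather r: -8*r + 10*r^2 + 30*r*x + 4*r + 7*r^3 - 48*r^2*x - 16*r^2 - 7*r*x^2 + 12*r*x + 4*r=7*r^3 + r^2*(-48*x - 6) + r*(-7*x^2 + 42*x)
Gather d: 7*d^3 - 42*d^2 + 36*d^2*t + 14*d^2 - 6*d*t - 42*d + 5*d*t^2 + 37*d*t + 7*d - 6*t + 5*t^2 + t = 7*d^3 + d^2*(36*t - 28) + d*(5*t^2 + 31*t - 35) + 5*t^2 - 5*t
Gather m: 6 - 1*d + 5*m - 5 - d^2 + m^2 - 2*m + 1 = -d^2 - d + m^2 + 3*m + 2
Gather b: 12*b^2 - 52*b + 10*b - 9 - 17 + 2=12*b^2 - 42*b - 24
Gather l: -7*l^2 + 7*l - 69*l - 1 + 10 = -7*l^2 - 62*l + 9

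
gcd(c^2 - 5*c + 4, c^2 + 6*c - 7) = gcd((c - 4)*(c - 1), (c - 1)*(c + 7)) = c - 1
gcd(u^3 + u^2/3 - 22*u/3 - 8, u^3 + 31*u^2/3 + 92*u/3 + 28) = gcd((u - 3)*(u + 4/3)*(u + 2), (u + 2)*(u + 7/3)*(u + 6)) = u + 2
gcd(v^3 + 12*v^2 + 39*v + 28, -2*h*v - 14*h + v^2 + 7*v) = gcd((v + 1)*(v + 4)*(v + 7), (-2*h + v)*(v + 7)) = v + 7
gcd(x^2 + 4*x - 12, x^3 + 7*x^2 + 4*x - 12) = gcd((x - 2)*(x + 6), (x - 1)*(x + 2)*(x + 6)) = x + 6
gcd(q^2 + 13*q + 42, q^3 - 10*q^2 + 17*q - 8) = 1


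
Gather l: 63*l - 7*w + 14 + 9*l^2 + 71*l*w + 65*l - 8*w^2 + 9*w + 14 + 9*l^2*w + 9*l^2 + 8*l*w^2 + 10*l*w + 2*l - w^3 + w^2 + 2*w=l^2*(9*w + 18) + l*(8*w^2 + 81*w + 130) - w^3 - 7*w^2 + 4*w + 28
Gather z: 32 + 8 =40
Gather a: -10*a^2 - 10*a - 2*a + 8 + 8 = -10*a^2 - 12*a + 16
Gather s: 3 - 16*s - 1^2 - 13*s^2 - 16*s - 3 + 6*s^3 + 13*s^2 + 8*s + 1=6*s^3 - 24*s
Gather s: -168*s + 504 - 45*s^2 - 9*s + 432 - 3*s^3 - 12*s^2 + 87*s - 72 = -3*s^3 - 57*s^2 - 90*s + 864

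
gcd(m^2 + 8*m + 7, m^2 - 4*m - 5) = m + 1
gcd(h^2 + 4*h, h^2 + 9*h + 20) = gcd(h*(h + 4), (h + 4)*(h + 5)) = h + 4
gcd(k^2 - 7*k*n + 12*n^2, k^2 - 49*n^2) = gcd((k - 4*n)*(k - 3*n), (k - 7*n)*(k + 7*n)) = 1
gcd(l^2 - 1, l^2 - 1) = l^2 - 1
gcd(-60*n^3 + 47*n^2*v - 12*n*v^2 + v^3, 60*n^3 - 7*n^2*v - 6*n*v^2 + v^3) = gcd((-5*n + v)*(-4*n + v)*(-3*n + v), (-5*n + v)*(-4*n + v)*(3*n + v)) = 20*n^2 - 9*n*v + v^2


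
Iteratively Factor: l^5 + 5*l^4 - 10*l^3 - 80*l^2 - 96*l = (l + 2)*(l^4 + 3*l^3 - 16*l^2 - 48*l) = l*(l + 2)*(l^3 + 3*l^2 - 16*l - 48) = l*(l + 2)*(l + 3)*(l^2 - 16) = l*(l + 2)*(l + 3)*(l + 4)*(l - 4)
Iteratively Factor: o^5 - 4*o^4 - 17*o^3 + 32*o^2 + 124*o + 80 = (o - 5)*(o^4 + o^3 - 12*o^2 - 28*o - 16) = (o - 5)*(o - 4)*(o^3 + 5*o^2 + 8*o + 4) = (o - 5)*(o - 4)*(o + 1)*(o^2 + 4*o + 4) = (o - 5)*(o - 4)*(o + 1)*(o + 2)*(o + 2)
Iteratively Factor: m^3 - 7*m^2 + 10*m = (m - 5)*(m^2 - 2*m) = m*(m - 5)*(m - 2)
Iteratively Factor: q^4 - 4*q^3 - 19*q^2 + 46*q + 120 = (q - 5)*(q^3 + q^2 - 14*q - 24) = (q - 5)*(q + 3)*(q^2 - 2*q - 8) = (q - 5)*(q + 2)*(q + 3)*(q - 4)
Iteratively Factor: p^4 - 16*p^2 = (p)*(p^3 - 16*p) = p*(p - 4)*(p^2 + 4*p) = p^2*(p - 4)*(p + 4)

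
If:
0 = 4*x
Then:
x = 0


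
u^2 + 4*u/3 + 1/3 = (u + 1/3)*(u + 1)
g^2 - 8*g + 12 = (g - 6)*(g - 2)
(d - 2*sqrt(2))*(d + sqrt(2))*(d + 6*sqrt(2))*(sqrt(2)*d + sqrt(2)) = sqrt(2)*d^4 + sqrt(2)*d^3 + 10*d^3 - 16*sqrt(2)*d^2 + 10*d^2 - 48*d - 16*sqrt(2)*d - 48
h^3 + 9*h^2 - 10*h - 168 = (h - 4)*(h + 6)*(h + 7)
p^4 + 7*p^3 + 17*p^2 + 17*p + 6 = (p + 1)^2*(p + 2)*(p + 3)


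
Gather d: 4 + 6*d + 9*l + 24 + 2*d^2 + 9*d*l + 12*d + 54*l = 2*d^2 + d*(9*l + 18) + 63*l + 28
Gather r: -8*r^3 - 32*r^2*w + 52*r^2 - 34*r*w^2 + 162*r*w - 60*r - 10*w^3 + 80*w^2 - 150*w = -8*r^3 + r^2*(52 - 32*w) + r*(-34*w^2 + 162*w - 60) - 10*w^3 + 80*w^2 - 150*w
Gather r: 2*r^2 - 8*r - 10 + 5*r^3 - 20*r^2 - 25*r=5*r^3 - 18*r^2 - 33*r - 10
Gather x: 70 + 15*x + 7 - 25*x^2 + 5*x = -25*x^2 + 20*x + 77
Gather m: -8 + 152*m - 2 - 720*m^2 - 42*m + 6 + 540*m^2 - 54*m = -180*m^2 + 56*m - 4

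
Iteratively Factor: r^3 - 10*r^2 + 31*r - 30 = (r - 5)*(r^2 - 5*r + 6) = (r - 5)*(r - 3)*(r - 2)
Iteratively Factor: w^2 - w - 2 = (w + 1)*(w - 2)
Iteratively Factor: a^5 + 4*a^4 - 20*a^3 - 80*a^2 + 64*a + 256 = (a - 4)*(a^4 + 8*a^3 + 12*a^2 - 32*a - 64) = (a - 4)*(a - 2)*(a^3 + 10*a^2 + 32*a + 32) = (a - 4)*(a - 2)*(a + 2)*(a^2 + 8*a + 16) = (a - 4)*(a - 2)*(a + 2)*(a + 4)*(a + 4)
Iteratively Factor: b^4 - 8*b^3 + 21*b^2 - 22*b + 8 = (b - 1)*(b^3 - 7*b^2 + 14*b - 8) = (b - 1)^2*(b^2 - 6*b + 8) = (b - 4)*(b - 1)^2*(b - 2)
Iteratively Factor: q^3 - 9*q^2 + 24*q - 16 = (q - 4)*(q^2 - 5*q + 4) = (q - 4)*(q - 1)*(q - 4)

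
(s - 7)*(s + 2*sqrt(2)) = s^2 - 7*s + 2*sqrt(2)*s - 14*sqrt(2)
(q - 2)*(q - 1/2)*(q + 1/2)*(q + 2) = q^4 - 17*q^2/4 + 1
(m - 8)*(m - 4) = m^2 - 12*m + 32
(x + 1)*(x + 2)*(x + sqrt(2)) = x^3 + sqrt(2)*x^2 + 3*x^2 + 2*x + 3*sqrt(2)*x + 2*sqrt(2)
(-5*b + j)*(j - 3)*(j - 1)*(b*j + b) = -5*b^2*j^3 + 15*b^2*j^2 + 5*b^2*j - 15*b^2 + b*j^4 - 3*b*j^3 - b*j^2 + 3*b*j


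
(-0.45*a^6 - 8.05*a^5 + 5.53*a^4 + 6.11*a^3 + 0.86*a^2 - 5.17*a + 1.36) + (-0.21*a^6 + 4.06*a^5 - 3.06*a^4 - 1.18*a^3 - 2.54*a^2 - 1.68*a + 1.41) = -0.66*a^6 - 3.99*a^5 + 2.47*a^4 + 4.93*a^3 - 1.68*a^2 - 6.85*a + 2.77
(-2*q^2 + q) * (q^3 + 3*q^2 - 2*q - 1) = -2*q^5 - 5*q^4 + 7*q^3 - q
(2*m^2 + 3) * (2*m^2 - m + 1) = 4*m^4 - 2*m^3 + 8*m^2 - 3*m + 3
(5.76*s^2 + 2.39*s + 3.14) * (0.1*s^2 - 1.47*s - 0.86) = 0.576*s^4 - 8.2282*s^3 - 8.1529*s^2 - 6.6712*s - 2.7004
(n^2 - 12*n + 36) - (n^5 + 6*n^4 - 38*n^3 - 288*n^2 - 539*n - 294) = -n^5 - 6*n^4 + 38*n^3 + 289*n^2 + 527*n + 330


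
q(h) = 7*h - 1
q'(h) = 7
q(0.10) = -0.30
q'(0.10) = 7.00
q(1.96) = 12.72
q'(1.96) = 7.00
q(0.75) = 4.25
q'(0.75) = 7.00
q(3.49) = 23.43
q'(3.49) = 7.00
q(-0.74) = -6.18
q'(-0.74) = 7.00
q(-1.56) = -11.92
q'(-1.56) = 7.00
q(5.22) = 35.54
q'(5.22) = 7.00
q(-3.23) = -23.61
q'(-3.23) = 7.00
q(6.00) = 41.00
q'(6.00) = 7.00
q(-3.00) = -22.00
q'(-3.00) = 7.00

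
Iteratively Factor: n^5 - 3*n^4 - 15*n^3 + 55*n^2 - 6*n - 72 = (n - 2)*(n^4 - n^3 - 17*n^2 + 21*n + 36) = (n - 2)*(n + 1)*(n^3 - 2*n^2 - 15*n + 36) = (n - 3)*(n - 2)*(n + 1)*(n^2 + n - 12) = (n - 3)*(n - 2)*(n + 1)*(n + 4)*(n - 3)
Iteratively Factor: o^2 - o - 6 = (o + 2)*(o - 3)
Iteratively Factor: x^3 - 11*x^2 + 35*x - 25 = (x - 1)*(x^2 - 10*x + 25) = (x - 5)*(x - 1)*(x - 5)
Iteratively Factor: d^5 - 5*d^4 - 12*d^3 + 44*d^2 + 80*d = (d - 5)*(d^4 - 12*d^2 - 16*d) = (d - 5)*(d + 2)*(d^3 - 2*d^2 - 8*d) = (d - 5)*(d - 4)*(d + 2)*(d^2 + 2*d) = d*(d - 5)*(d - 4)*(d + 2)*(d + 2)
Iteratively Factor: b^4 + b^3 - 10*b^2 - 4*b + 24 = (b - 2)*(b^3 + 3*b^2 - 4*b - 12) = (b - 2)*(b + 2)*(b^2 + b - 6) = (b - 2)*(b + 2)*(b + 3)*(b - 2)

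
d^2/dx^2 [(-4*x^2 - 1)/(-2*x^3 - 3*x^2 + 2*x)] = 2*(16*x^6 + 72*x^4 + 72*x^3 + 15*x^2 - 18*x + 4)/(x^3*(8*x^6 + 36*x^5 + 30*x^4 - 45*x^3 - 30*x^2 + 36*x - 8))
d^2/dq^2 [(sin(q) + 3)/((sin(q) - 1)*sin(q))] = (-sin(q) - 14 - 3/sin(q) + 12/sin(q)^2 - 6/sin(q)^3)/(sin(q) - 1)^2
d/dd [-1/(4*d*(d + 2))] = (d + 1)/(2*d^2*(d + 2)^2)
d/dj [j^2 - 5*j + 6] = 2*j - 5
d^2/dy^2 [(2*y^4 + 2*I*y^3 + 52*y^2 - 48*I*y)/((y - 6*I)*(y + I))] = 4*(y^6 - 15*I*y^5 - 57*y^4 - 165*I*y^3 - 162*y^2 + 540*I*y + 1656)/(y^6 - 15*I*y^5 - 57*y^4 - 55*I*y^3 - 342*y^2 - 540*I*y + 216)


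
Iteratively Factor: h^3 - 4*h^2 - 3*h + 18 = (h - 3)*(h^2 - h - 6) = (h - 3)*(h + 2)*(h - 3)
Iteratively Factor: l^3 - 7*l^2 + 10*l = (l - 2)*(l^2 - 5*l) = l*(l - 2)*(l - 5)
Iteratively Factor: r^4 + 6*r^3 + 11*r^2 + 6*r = (r + 1)*(r^3 + 5*r^2 + 6*r) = (r + 1)*(r + 3)*(r^2 + 2*r) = r*(r + 1)*(r + 3)*(r + 2)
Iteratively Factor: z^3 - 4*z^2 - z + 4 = (z + 1)*(z^2 - 5*z + 4) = (z - 1)*(z + 1)*(z - 4)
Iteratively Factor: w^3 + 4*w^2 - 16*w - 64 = (w + 4)*(w^2 - 16) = (w + 4)^2*(w - 4)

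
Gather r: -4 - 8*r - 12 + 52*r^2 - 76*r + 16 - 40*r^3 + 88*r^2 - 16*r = -40*r^3 + 140*r^2 - 100*r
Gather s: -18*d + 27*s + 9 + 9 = -18*d + 27*s + 18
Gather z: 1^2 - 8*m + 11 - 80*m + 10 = 22 - 88*m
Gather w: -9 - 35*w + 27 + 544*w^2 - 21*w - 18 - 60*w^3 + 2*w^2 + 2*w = -60*w^3 + 546*w^2 - 54*w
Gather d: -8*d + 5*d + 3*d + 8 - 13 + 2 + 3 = 0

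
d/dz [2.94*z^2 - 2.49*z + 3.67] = 5.88*z - 2.49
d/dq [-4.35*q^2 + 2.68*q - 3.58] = 2.68 - 8.7*q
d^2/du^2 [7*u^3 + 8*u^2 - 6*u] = 42*u + 16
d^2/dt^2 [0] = 0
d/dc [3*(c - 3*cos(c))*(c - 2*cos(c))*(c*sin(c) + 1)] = 3*(c - 3*cos(c))*(c - 2*cos(c))*(c*cos(c) + sin(c)) + 3*(c - 3*cos(c))*(c*sin(c) + 1)*(2*sin(c) + 1) + 3*(c - 2*cos(c))*(c*sin(c) + 1)*(3*sin(c) + 1)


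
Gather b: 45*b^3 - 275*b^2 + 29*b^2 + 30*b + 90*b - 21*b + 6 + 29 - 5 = 45*b^3 - 246*b^2 + 99*b + 30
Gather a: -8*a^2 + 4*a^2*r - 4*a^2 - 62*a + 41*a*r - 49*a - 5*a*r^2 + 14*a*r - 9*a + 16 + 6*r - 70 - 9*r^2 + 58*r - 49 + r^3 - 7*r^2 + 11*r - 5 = a^2*(4*r - 12) + a*(-5*r^2 + 55*r - 120) + r^3 - 16*r^2 + 75*r - 108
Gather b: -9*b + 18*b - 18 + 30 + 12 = 9*b + 24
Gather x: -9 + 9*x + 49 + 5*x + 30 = 14*x + 70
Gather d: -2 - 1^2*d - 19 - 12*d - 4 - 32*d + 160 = 135 - 45*d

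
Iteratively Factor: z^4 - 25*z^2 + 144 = (z - 3)*(z^3 + 3*z^2 - 16*z - 48) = (z - 3)*(z + 4)*(z^2 - z - 12) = (z - 4)*(z - 3)*(z + 4)*(z + 3)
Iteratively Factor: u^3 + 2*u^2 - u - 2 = (u - 1)*(u^2 + 3*u + 2) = (u - 1)*(u + 2)*(u + 1)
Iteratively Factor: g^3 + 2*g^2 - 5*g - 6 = (g - 2)*(g^2 + 4*g + 3) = (g - 2)*(g + 3)*(g + 1)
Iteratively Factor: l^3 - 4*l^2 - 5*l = (l - 5)*(l^2 + l) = l*(l - 5)*(l + 1)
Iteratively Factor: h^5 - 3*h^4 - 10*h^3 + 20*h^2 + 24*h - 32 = (h + 2)*(h^4 - 5*h^3 + 20*h - 16) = (h + 2)^2*(h^3 - 7*h^2 + 14*h - 8) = (h - 1)*(h + 2)^2*(h^2 - 6*h + 8) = (h - 2)*(h - 1)*(h + 2)^2*(h - 4)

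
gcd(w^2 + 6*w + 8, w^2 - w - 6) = w + 2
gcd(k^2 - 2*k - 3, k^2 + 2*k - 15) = k - 3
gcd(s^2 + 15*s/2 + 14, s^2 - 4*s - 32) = s + 4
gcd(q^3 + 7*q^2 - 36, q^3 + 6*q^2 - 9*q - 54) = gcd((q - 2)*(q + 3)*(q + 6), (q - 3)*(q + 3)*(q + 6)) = q^2 + 9*q + 18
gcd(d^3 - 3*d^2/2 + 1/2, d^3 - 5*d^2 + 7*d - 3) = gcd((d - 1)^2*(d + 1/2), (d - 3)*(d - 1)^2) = d^2 - 2*d + 1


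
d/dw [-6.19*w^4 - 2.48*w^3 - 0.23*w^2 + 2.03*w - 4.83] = -24.76*w^3 - 7.44*w^2 - 0.46*w + 2.03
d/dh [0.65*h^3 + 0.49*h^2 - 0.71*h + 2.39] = 1.95*h^2 + 0.98*h - 0.71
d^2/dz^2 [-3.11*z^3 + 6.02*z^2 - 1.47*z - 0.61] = 12.04 - 18.66*z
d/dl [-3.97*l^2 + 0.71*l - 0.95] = 0.71 - 7.94*l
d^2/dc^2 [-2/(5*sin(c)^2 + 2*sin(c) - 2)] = 4*(50*sin(c)^4 + 15*sin(c)^3 - 53*sin(c)^2 - 28*sin(c) - 14)/(5*sin(c)^2 + 2*sin(c) - 2)^3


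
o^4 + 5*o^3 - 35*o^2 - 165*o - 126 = (o - 6)*(o + 1)*(o + 3)*(o + 7)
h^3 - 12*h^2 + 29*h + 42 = (h - 7)*(h - 6)*(h + 1)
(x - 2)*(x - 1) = x^2 - 3*x + 2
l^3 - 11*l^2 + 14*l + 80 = (l - 8)*(l - 5)*(l + 2)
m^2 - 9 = (m - 3)*(m + 3)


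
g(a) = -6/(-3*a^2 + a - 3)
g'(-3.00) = 0.10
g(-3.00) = 0.18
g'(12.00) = 0.00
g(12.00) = 0.01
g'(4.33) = -0.05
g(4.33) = 0.11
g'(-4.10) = 0.05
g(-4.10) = 0.10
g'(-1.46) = 0.50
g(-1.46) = 0.55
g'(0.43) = -0.97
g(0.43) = 1.92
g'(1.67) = -0.58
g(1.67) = 0.62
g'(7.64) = -0.01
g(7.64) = 0.04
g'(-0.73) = 1.14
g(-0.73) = 1.13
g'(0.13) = 0.15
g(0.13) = 2.05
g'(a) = -6*(6*a - 1)/(-3*a^2 + a - 3)^2 = 6*(1 - 6*a)/(3*a^2 - a + 3)^2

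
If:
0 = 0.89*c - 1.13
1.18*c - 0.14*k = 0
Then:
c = 1.27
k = 10.70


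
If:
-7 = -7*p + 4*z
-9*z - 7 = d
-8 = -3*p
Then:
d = -133/4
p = 8/3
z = 35/12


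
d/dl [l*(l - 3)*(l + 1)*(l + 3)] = 4*l^3 + 3*l^2 - 18*l - 9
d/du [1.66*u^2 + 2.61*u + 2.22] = 3.32*u + 2.61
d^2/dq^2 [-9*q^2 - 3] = -18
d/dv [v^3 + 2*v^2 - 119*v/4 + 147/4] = 3*v^2 + 4*v - 119/4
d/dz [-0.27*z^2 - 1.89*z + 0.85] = -0.54*z - 1.89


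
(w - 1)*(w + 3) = w^2 + 2*w - 3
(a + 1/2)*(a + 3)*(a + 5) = a^3 + 17*a^2/2 + 19*a + 15/2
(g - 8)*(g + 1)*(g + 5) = g^3 - 2*g^2 - 43*g - 40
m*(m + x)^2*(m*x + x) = m^4*x + 2*m^3*x^2 + m^3*x + m^2*x^3 + 2*m^2*x^2 + m*x^3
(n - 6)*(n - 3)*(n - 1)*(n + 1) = n^4 - 9*n^3 + 17*n^2 + 9*n - 18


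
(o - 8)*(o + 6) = o^2 - 2*o - 48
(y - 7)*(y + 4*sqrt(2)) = y^2 - 7*y + 4*sqrt(2)*y - 28*sqrt(2)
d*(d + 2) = d^2 + 2*d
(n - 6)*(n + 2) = n^2 - 4*n - 12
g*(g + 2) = g^2 + 2*g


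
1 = 1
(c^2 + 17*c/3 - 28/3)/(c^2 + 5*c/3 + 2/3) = (3*c^2 + 17*c - 28)/(3*c^2 + 5*c + 2)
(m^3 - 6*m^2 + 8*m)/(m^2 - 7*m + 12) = m*(m - 2)/(m - 3)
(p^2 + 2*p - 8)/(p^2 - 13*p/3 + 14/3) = 3*(p + 4)/(3*p - 7)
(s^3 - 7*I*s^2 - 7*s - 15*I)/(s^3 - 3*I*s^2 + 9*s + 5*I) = (s - 3*I)/(s + I)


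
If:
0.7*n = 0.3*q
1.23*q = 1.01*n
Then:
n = 0.00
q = 0.00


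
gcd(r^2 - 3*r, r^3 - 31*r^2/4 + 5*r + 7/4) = 1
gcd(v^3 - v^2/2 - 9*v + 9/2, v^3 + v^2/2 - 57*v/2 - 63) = v + 3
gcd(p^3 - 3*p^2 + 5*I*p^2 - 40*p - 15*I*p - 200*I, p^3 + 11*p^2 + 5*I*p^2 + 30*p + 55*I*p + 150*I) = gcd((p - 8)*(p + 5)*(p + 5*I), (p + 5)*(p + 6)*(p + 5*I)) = p^2 + p*(5 + 5*I) + 25*I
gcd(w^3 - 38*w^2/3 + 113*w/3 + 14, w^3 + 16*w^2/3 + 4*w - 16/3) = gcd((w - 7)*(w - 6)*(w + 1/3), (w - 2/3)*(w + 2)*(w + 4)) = 1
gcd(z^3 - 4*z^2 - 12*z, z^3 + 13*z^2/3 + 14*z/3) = z^2 + 2*z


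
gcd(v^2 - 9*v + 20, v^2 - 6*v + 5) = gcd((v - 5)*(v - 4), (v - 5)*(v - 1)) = v - 5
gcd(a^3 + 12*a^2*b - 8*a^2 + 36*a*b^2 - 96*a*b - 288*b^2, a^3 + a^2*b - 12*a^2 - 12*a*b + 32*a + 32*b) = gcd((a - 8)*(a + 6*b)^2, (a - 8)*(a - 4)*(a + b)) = a - 8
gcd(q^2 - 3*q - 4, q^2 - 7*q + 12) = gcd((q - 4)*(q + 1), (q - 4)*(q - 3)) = q - 4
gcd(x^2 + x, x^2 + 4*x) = x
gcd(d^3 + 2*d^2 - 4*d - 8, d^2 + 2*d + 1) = 1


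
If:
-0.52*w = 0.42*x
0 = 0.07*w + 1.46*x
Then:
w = 0.00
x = 0.00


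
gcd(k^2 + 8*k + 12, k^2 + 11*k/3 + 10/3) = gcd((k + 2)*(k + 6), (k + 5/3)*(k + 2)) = k + 2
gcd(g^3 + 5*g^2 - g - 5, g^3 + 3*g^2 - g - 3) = g^2 - 1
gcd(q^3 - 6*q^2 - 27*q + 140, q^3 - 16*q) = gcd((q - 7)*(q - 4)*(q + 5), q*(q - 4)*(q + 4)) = q - 4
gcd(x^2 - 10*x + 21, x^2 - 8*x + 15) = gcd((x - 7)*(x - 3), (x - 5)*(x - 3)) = x - 3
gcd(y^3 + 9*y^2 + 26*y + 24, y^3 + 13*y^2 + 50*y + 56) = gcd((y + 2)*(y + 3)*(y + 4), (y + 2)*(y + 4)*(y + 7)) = y^2 + 6*y + 8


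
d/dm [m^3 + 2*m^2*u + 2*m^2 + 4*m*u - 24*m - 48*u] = 3*m^2 + 4*m*u + 4*m + 4*u - 24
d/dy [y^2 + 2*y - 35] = 2*y + 2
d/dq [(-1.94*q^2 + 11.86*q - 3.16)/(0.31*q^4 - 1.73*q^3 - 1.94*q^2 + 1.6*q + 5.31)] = (1.2028*q^5 - 14.386*q^4 + 44.954*q^3 + 3.504*q^2 - 32.8636*q + 68.0326)/(0.0961*q^8 - 1.0726*q^7 + 1.7901*q^6 + 7.7044*q^5 + 1.5198*q^4 - 24.5806*q^3 - 18.0428*q^2 + 16.992*q + 28.1961)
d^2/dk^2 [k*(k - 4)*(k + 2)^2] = 12*k^2 - 24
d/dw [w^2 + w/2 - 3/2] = 2*w + 1/2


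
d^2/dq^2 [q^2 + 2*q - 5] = 2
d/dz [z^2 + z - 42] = 2*z + 1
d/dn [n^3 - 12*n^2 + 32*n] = 3*n^2 - 24*n + 32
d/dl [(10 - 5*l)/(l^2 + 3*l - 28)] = 5*(l^2 - 4*l + 22)/(l^4 + 6*l^3 - 47*l^2 - 168*l + 784)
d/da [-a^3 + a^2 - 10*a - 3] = -3*a^2 + 2*a - 10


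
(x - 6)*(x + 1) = x^2 - 5*x - 6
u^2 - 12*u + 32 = (u - 8)*(u - 4)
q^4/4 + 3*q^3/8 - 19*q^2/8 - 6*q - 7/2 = (q/2 + 1)^2*(q - 7/2)*(q + 1)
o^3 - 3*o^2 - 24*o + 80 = (o - 4)^2*(o + 5)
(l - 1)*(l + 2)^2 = l^3 + 3*l^2 - 4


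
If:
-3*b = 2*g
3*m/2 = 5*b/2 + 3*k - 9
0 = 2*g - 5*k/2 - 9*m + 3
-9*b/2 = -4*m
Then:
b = -432/1195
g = 648/1195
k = 3702/1195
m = -486/1195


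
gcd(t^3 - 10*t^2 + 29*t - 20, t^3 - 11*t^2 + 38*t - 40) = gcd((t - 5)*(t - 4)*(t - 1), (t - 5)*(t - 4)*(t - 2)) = t^2 - 9*t + 20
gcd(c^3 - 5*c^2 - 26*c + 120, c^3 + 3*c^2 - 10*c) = c + 5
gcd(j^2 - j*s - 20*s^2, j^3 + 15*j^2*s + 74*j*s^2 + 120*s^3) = j + 4*s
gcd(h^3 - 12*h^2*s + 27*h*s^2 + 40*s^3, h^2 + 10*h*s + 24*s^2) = 1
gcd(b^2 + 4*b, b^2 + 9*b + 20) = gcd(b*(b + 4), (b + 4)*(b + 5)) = b + 4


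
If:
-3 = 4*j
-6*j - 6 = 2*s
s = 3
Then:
No Solution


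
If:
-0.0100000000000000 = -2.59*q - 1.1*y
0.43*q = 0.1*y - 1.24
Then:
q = -1.86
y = 4.39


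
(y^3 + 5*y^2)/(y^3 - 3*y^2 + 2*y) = y*(y + 5)/(y^2 - 3*y + 2)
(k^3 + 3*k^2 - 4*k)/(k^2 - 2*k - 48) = k*(-k^2 - 3*k + 4)/(-k^2 + 2*k + 48)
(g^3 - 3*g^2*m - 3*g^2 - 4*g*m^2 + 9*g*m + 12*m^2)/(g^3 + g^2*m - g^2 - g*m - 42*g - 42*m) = (g^2 - 4*g*m - 3*g + 12*m)/(g^2 - g - 42)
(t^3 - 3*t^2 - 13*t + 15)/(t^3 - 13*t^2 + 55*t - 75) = (t^2 + 2*t - 3)/(t^2 - 8*t + 15)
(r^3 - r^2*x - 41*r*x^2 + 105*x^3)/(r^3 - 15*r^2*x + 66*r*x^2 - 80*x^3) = (r^2 + 4*r*x - 21*x^2)/(r^2 - 10*r*x + 16*x^2)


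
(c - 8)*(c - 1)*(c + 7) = c^3 - 2*c^2 - 55*c + 56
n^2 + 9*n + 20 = (n + 4)*(n + 5)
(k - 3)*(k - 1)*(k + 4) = k^3 - 13*k + 12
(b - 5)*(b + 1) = b^2 - 4*b - 5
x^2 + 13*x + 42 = (x + 6)*(x + 7)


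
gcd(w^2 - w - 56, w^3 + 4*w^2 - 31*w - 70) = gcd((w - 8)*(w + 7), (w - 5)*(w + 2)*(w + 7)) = w + 7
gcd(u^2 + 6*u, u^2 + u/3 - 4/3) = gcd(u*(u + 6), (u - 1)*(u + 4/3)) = 1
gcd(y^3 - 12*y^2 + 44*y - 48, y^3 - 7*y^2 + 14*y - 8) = y^2 - 6*y + 8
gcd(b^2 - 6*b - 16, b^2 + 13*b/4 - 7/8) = 1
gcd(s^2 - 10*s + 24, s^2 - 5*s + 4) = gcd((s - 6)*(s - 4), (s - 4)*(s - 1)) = s - 4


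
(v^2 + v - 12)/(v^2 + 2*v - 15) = (v + 4)/(v + 5)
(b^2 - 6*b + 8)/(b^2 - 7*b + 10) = (b - 4)/(b - 5)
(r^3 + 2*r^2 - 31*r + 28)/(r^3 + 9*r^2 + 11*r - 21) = (r - 4)/(r + 3)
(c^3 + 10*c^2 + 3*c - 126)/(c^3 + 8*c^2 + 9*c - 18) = (c^2 + 4*c - 21)/(c^2 + 2*c - 3)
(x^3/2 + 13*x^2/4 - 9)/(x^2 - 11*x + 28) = (2*x^3 + 13*x^2 - 36)/(4*(x^2 - 11*x + 28))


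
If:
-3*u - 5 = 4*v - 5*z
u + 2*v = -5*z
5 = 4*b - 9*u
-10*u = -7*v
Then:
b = 125/352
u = -35/88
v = -25/44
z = 27/88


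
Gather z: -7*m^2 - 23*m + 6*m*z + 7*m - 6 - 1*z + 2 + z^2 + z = -7*m^2 + 6*m*z - 16*m + z^2 - 4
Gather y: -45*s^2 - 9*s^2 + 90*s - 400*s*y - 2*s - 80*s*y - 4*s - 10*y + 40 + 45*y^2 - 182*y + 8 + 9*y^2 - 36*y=-54*s^2 + 84*s + 54*y^2 + y*(-480*s - 228) + 48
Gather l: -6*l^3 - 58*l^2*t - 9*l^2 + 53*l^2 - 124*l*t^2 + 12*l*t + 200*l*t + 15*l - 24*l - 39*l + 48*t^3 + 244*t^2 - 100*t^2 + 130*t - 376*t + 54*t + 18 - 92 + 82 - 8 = -6*l^3 + l^2*(44 - 58*t) + l*(-124*t^2 + 212*t - 48) + 48*t^3 + 144*t^2 - 192*t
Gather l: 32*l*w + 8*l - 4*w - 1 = l*(32*w + 8) - 4*w - 1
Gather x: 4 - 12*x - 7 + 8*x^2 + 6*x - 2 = 8*x^2 - 6*x - 5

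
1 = 1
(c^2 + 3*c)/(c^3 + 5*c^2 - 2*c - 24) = c/(c^2 + 2*c - 8)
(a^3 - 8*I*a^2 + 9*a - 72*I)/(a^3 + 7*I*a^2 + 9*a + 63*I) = (a - 8*I)/(a + 7*I)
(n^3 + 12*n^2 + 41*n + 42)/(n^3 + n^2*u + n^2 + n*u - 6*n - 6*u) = (n^2 + 9*n + 14)/(n^2 + n*u - 2*n - 2*u)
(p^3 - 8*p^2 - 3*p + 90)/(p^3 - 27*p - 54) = (p - 5)/(p + 3)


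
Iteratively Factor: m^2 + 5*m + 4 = (m + 1)*(m + 4)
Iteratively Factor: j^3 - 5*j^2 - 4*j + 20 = (j - 2)*(j^2 - 3*j - 10) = (j - 5)*(j - 2)*(j + 2)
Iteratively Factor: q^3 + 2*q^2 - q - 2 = (q + 1)*(q^2 + q - 2) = (q + 1)*(q + 2)*(q - 1)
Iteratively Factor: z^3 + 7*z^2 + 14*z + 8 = (z + 2)*(z^2 + 5*z + 4) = (z + 2)*(z + 4)*(z + 1)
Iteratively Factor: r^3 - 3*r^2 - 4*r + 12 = (r + 2)*(r^2 - 5*r + 6) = (r - 3)*(r + 2)*(r - 2)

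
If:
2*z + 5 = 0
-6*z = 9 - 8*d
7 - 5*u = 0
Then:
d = -3/4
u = 7/5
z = -5/2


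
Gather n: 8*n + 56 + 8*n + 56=16*n + 112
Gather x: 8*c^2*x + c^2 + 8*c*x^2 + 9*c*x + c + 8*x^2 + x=c^2 + c + x^2*(8*c + 8) + x*(8*c^2 + 9*c + 1)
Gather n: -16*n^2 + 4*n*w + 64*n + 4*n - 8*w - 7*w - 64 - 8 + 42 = -16*n^2 + n*(4*w + 68) - 15*w - 30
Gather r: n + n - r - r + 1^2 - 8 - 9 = 2*n - 2*r - 16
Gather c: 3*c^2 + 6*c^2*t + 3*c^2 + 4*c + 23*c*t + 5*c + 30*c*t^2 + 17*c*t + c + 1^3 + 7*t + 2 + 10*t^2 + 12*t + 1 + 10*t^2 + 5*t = c^2*(6*t + 6) + c*(30*t^2 + 40*t + 10) + 20*t^2 + 24*t + 4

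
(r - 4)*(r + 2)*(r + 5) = r^3 + 3*r^2 - 18*r - 40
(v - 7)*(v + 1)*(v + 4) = v^3 - 2*v^2 - 31*v - 28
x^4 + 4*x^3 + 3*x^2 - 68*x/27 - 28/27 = (x - 2/3)*(x + 1/3)*(x + 2)*(x + 7/3)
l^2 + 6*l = l*(l + 6)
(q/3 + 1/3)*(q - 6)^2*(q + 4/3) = q^4/3 - 29*q^3/9 + 28*q^2/9 + 68*q/3 + 16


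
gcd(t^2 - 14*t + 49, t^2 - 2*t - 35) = t - 7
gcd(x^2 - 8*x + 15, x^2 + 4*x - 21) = x - 3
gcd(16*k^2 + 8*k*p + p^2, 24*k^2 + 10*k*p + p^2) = 4*k + p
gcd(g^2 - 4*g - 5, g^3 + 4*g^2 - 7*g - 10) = g + 1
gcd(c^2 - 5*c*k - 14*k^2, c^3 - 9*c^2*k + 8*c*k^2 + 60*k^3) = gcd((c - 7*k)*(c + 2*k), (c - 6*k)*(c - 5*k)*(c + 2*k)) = c + 2*k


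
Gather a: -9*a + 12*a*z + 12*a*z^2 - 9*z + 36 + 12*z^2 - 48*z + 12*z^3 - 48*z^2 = a*(12*z^2 + 12*z - 9) + 12*z^3 - 36*z^2 - 57*z + 36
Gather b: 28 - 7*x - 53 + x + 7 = -6*x - 18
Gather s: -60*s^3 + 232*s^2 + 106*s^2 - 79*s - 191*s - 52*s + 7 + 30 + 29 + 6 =-60*s^3 + 338*s^2 - 322*s + 72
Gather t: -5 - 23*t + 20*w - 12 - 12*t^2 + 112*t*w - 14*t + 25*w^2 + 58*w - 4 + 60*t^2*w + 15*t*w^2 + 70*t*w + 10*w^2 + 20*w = t^2*(60*w - 12) + t*(15*w^2 + 182*w - 37) + 35*w^2 + 98*w - 21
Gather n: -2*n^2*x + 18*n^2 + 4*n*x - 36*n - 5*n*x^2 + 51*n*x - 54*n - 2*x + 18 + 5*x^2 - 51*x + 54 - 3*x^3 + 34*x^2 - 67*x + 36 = n^2*(18 - 2*x) + n*(-5*x^2 + 55*x - 90) - 3*x^3 + 39*x^2 - 120*x + 108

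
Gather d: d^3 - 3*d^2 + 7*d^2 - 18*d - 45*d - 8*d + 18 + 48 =d^3 + 4*d^2 - 71*d + 66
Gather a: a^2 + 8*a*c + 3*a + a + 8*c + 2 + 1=a^2 + a*(8*c + 4) + 8*c + 3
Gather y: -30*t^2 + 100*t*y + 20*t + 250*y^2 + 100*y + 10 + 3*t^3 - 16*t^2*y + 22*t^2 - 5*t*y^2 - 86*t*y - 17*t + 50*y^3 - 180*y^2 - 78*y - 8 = 3*t^3 - 8*t^2 + 3*t + 50*y^3 + y^2*(70 - 5*t) + y*(-16*t^2 + 14*t + 22) + 2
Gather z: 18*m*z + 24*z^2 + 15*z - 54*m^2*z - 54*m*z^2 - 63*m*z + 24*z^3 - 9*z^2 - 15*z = 24*z^3 + z^2*(15 - 54*m) + z*(-54*m^2 - 45*m)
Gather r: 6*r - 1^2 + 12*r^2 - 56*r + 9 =12*r^2 - 50*r + 8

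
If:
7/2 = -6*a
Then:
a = -7/12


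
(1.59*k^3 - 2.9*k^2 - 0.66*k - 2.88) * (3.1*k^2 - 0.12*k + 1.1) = 4.929*k^5 - 9.1808*k^4 + 0.051*k^3 - 12.0388*k^2 - 0.3804*k - 3.168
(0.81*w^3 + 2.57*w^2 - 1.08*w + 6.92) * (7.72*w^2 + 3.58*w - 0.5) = 6.2532*w^5 + 22.7402*w^4 + 0.458*w^3 + 48.271*w^2 + 25.3136*w - 3.46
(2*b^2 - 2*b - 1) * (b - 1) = 2*b^3 - 4*b^2 + b + 1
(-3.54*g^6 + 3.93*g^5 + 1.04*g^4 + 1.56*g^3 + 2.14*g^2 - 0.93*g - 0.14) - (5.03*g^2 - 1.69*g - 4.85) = -3.54*g^6 + 3.93*g^5 + 1.04*g^4 + 1.56*g^3 - 2.89*g^2 + 0.76*g + 4.71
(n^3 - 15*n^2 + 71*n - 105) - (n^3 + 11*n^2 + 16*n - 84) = -26*n^2 + 55*n - 21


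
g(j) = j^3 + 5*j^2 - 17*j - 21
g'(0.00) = -17.00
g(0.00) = -21.00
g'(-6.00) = 31.00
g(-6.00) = 45.00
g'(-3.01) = -19.92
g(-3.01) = 48.20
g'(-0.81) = -23.13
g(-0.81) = -4.48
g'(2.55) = 28.01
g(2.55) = -15.26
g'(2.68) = 31.35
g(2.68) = -11.40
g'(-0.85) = -23.33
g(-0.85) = -3.55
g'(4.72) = 97.04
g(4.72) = 115.31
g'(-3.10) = -19.17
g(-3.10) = 49.96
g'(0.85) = -6.33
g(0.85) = -31.22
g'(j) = 3*j^2 + 10*j - 17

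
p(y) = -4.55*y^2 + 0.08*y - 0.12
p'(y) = 0.08 - 9.1*y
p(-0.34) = -0.67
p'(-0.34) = 3.17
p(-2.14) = -21.13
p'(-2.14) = 19.55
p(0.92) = -3.90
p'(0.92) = -8.29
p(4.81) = -105.00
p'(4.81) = -43.69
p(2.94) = -39.21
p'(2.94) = -26.67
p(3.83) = -66.56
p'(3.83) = -34.77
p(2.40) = -26.14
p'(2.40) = -21.76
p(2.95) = -39.48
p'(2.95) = -26.76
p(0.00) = -0.12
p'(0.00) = 0.08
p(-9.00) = -369.39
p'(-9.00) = 81.98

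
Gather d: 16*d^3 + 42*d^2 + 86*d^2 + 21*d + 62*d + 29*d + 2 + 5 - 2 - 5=16*d^3 + 128*d^2 + 112*d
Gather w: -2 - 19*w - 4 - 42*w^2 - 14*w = -42*w^2 - 33*w - 6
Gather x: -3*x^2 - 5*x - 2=-3*x^2 - 5*x - 2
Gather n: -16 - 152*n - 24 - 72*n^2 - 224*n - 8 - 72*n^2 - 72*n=-144*n^2 - 448*n - 48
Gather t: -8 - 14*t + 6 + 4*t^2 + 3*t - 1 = 4*t^2 - 11*t - 3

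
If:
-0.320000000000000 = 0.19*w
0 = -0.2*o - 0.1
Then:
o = -0.50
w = -1.68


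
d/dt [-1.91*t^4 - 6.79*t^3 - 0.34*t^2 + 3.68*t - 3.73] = -7.64*t^3 - 20.37*t^2 - 0.68*t + 3.68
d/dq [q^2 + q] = 2*q + 1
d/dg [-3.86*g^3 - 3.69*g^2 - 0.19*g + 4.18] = -11.58*g^2 - 7.38*g - 0.19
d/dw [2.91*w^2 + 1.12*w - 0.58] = 5.82*w + 1.12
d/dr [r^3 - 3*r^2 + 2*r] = 3*r^2 - 6*r + 2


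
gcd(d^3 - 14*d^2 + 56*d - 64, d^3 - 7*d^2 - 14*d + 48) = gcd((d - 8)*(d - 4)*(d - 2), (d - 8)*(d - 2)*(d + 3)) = d^2 - 10*d + 16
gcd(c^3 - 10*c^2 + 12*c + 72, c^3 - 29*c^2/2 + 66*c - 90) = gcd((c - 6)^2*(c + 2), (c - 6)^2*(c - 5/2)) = c^2 - 12*c + 36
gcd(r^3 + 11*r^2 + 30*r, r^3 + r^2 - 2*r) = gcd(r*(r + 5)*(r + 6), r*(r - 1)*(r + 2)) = r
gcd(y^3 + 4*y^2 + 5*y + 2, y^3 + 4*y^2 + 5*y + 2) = y^3 + 4*y^2 + 5*y + 2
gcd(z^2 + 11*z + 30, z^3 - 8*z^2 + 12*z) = 1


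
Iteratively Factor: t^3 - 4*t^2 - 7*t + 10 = (t + 2)*(t^2 - 6*t + 5) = (t - 1)*(t + 2)*(t - 5)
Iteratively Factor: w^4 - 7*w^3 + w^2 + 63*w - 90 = (w + 3)*(w^3 - 10*w^2 + 31*w - 30) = (w - 3)*(w + 3)*(w^2 - 7*w + 10) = (w - 5)*(w - 3)*(w + 3)*(w - 2)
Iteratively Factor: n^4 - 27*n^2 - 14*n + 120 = (n + 3)*(n^3 - 3*n^2 - 18*n + 40) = (n - 5)*(n + 3)*(n^2 + 2*n - 8) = (n - 5)*(n - 2)*(n + 3)*(n + 4)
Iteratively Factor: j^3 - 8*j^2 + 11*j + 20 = (j - 4)*(j^2 - 4*j - 5) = (j - 5)*(j - 4)*(j + 1)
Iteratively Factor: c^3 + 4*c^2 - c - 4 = (c + 4)*(c^2 - 1) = (c - 1)*(c + 4)*(c + 1)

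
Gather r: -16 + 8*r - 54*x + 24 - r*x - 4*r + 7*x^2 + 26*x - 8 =r*(4 - x) + 7*x^2 - 28*x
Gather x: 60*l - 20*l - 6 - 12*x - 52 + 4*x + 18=40*l - 8*x - 40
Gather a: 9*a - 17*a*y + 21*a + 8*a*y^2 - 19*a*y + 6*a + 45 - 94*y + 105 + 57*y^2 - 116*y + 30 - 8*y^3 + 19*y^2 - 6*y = a*(8*y^2 - 36*y + 36) - 8*y^3 + 76*y^2 - 216*y + 180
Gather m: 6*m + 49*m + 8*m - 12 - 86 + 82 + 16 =63*m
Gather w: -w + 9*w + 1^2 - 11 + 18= 8*w + 8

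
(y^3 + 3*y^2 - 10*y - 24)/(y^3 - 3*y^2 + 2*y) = (y^3 + 3*y^2 - 10*y - 24)/(y*(y^2 - 3*y + 2))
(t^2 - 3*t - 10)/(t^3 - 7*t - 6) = (t - 5)/(t^2 - 2*t - 3)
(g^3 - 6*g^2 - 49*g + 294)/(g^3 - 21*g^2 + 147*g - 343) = (g^2 + g - 42)/(g^2 - 14*g + 49)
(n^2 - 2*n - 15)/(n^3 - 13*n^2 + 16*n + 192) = (n - 5)/(n^2 - 16*n + 64)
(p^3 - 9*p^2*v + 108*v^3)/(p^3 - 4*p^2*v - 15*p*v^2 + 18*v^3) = (p - 6*v)/(p - v)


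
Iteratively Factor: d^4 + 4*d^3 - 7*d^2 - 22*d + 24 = (d + 4)*(d^3 - 7*d + 6) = (d - 2)*(d + 4)*(d^2 + 2*d - 3) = (d - 2)*(d + 3)*(d + 4)*(d - 1)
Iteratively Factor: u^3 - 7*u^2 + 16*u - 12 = (u - 3)*(u^2 - 4*u + 4) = (u - 3)*(u - 2)*(u - 2)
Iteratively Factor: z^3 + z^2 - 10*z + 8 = (z - 2)*(z^2 + 3*z - 4) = (z - 2)*(z + 4)*(z - 1)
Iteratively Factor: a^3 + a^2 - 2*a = (a)*(a^2 + a - 2) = a*(a - 1)*(a + 2)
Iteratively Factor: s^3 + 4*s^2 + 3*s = (s + 3)*(s^2 + s) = s*(s + 3)*(s + 1)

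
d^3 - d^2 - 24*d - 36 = (d - 6)*(d + 2)*(d + 3)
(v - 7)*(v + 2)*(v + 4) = v^3 - v^2 - 34*v - 56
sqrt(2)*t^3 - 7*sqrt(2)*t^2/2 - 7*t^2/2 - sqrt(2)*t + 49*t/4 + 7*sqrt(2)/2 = (t - 7/2)*(t - 2*sqrt(2))*(sqrt(2)*t + 1/2)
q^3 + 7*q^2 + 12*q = q*(q + 3)*(q + 4)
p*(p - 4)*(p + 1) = p^3 - 3*p^2 - 4*p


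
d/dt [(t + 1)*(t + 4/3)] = 2*t + 7/3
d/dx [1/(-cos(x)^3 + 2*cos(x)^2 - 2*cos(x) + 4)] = (-3*cos(x)^2 + 4*cos(x) - 2)*sin(x)/((sin(x)^2 - 3)^2*(cos(x) - 2)^2)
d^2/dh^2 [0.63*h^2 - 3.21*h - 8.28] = 1.26000000000000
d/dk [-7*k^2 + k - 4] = 1 - 14*k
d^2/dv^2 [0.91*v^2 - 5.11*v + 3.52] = 1.82000000000000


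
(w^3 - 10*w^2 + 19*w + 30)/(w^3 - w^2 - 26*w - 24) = (w - 5)/(w + 4)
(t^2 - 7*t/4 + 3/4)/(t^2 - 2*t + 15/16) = 4*(t - 1)/(4*t - 5)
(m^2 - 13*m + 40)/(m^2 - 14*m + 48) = (m - 5)/(m - 6)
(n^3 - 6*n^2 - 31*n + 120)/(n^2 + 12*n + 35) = (n^2 - 11*n + 24)/(n + 7)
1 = 1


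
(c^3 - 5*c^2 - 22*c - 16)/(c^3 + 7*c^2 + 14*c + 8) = (c - 8)/(c + 4)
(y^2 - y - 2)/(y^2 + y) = (y - 2)/y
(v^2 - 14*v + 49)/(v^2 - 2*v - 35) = (v - 7)/(v + 5)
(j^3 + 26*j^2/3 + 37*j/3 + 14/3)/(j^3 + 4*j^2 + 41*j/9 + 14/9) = 3*(j + 7)/(3*j + 7)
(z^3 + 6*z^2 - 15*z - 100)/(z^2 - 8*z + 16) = (z^2 + 10*z + 25)/(z - 4)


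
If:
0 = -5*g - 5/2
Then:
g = -1/2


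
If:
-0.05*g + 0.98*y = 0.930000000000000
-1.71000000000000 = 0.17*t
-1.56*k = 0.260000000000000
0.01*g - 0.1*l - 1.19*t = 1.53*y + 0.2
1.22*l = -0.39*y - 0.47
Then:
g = 156.36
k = -0.17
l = -3.24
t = -10.06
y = 8.93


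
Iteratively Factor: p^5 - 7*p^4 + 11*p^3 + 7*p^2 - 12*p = (p - 4)*(p^4 - 3*p^3 - p^2 + 3*p) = (p - 4)*(p + 1)*(p^3 - 4*p^2 + 3*p) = (p - 4)*(p - 1)*(p + 1)*(p^2 - 3*p) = (p - 4)*(p - 3)*(p - 1)*(p + 1)*(p)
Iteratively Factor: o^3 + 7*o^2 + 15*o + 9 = (o + 3)*(o^2 + 4*o + 3) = (o + 1)*(o + 3)*(o + 3)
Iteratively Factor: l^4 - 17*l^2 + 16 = (l + 1)*(l^3 - l^2 - 16*l + 16) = (l - 1)*(l + 1)*(l^2 - 16) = (l - 4)*(l - 1)*(l + 1)*(l + 4)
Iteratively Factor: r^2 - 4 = (r - 2)*(r + 2)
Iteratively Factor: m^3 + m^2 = (m)*(m^2 + m) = m*(m + 1)*(m)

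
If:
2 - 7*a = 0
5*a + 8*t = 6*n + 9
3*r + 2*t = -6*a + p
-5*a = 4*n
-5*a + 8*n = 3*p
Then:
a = 2/7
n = -5/14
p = -10/7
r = -3/2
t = 19/28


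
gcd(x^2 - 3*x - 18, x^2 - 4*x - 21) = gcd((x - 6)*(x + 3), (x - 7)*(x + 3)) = x + 3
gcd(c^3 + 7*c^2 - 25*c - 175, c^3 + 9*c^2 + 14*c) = c + 7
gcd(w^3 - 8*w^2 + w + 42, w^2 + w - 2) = w + 2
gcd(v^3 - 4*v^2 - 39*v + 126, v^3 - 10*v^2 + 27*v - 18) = v - 3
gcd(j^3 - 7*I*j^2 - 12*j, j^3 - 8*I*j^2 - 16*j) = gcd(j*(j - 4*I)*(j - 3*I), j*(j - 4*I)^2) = j^2 - 4*I*j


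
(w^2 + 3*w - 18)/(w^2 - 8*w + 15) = (w + 6)/(w - 5)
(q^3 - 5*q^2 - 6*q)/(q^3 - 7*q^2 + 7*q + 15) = q*(q - 6)/(q^2 - 8*q + 15)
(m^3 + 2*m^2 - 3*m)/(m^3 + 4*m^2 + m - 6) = m/(m + 2)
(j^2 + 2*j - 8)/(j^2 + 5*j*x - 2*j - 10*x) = (j + 4)/(j + 5*x)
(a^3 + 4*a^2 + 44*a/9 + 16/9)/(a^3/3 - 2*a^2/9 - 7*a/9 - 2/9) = (9*a^3 + 36*a^2 + 44*a + 16)/(3*a^3 - 2*a^2 - 7*a - 2)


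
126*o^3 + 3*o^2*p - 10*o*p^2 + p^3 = (-7*o + p)*(-6*o + p)*(3*o + p)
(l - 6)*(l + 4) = l^2 - 2*l - 24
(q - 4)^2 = q^2 - 8*q + 16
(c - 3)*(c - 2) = c^2 - 5*c + 6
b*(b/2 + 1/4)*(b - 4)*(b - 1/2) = b^4/2 - 2*b^3 - b^2/8 + b/2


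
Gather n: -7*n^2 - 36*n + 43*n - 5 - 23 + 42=-7*n^2 + 7*n + 14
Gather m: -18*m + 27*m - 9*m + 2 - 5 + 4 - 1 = 0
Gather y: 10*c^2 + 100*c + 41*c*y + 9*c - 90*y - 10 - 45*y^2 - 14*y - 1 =10*c^2 + 109*c - 45*y^2 + y*(41*c - 104) - 11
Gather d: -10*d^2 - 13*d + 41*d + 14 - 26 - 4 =-10*d^2 + 28*d - 16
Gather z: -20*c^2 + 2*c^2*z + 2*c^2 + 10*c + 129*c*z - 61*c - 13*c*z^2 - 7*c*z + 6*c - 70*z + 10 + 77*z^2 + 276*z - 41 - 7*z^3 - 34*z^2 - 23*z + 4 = -18*c^2 - 45*c - 7*z^3 + z^2*(43 - 13*c) + z*(2*c^2 + 122*c + 183) - 27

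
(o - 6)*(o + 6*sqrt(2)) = o^2 - 6*o + 6*sqrt(2)*o - 36*sqrt(2)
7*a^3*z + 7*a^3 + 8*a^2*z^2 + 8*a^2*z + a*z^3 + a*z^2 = (a + z)*(7*a + z)*(a*z + a)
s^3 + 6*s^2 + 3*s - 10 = (s - 1)*(s + 2)*(s + 5)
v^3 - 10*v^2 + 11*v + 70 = (v - 7)*(v - 5)*(v + 2)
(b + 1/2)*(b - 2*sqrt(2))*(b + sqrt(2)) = b^3 - sqrt(2)*b^2 + b^2/2 - 4*b - sqrt(2)*b/2 - 2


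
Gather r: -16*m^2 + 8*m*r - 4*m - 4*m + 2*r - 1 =-16*m^2 - 8*m + r*(8*m + 2) - 1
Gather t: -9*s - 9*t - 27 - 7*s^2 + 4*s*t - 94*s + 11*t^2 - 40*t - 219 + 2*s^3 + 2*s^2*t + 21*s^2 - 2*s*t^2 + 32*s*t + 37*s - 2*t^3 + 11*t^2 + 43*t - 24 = 2*s^3 + 14*s^2 - 66*s - 2*t^3 + t^2*(22 - 2*s) + t*(2*s^2 + 36*s - 6) - 270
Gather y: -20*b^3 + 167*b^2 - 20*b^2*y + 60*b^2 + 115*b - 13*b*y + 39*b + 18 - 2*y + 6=-20*b^3 + 227*b^2 + 154*b + y*(-20*b^2 - 13*b - 2) + 24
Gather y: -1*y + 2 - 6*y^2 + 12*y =-6*y^2 + 11*y + 2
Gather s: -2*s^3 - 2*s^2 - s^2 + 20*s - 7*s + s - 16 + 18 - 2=-2*s^3 - 3*s^2 + 14*s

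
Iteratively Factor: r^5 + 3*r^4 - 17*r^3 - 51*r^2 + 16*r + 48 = (r + 4)*(r^4 - r^3 - 13*r^2 + r + 12) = (r + 1)*(r + 4)*(r^3 - 2*r^2 - 11*r + 12) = (r + 1)*(r + 3)*(r + 4)*(r^2 - 5*r + 4) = (r - 1)*(r + 1)*(r + 3)*(r + 4)*(r - 4)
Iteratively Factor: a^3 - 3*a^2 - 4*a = (a)*(a^2 - 3*a - 4) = a*(a + 1)*(a - 4)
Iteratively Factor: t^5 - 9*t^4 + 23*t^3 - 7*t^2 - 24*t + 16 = (t - 4)*(t^4 - 5*t^3 + 3*t^2 + 5*t - 4) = (t - 4)*(t + 1)*(t^3 - 6*t^2 + 9*t - 4) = (t - 4)*(t - 1)*(t + 1)*(t^2 - 5*t + 4) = (t - 4)^2*(t - 1)*(t + 1)*(t - 1)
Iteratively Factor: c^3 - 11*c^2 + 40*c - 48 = (c - 4)*(c^2 - 7*c + 12) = (c - 4)*(c - 3)*(c - 4)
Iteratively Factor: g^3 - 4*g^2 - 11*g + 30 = (g - 2)*(g^2 - 2*g - 15) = (g - 2)*(g + 3)*(g - 5)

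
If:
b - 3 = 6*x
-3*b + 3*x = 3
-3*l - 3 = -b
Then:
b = -9/5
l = -8/5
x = -4/5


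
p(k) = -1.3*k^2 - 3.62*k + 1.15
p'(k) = -2.6*k - 3.62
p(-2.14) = 2.94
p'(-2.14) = 1.94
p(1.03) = -3.96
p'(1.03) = -6.30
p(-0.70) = 3.05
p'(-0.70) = -1.80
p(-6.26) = -27.13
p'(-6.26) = 12.66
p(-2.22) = 2.78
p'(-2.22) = 2.15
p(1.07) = -4.21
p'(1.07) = -6.40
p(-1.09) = 3.55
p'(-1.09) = -0.79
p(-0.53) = 2.70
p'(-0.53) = -2.24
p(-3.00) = 0.31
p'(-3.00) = 4.18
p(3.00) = -21.41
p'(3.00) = -11.42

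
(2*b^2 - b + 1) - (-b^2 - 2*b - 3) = 3*b^2 + b + 4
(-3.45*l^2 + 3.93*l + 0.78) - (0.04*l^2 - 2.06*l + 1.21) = -3.49*l^2 + 5.99*l - 0.43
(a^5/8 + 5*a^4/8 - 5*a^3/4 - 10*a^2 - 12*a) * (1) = a^5/8 + 5*a^4/8 - 5*a^3/4 - 10*a^2 - 12*a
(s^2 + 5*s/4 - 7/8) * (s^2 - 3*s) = s^4 - 7*s^3/4 - 37*s^2/8 + 21*s/8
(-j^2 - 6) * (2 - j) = j^3 - 2*j^2 + 6*j - 12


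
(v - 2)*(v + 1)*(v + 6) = v^3 + 5*v^2 - 8*v - 12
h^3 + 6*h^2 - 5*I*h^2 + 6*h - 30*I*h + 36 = (h + 6)*(h - 6*I)*(h + I)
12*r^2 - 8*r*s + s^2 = (-6*r + s)*(-2*r + s)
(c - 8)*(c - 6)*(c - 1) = c^3 - 15*c^2 + 62*c - 48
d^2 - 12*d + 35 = (d - 7)*(d - 5)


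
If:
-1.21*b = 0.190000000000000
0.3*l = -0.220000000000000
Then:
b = -0.16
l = -0.73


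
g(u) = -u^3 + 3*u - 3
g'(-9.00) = -240.00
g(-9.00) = 699.00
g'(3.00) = -24.00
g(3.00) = -21.00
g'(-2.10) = -10.23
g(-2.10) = -0.04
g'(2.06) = -9.73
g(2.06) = -5.56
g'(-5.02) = -72.60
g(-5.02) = 108.45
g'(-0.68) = 1.61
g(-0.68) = -4.73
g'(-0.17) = 2.91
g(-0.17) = -3.51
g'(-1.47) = -3.48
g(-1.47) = -4.23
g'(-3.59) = -35.66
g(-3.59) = 32.50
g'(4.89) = -68.74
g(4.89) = -105.26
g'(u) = 3 - 3*u^2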